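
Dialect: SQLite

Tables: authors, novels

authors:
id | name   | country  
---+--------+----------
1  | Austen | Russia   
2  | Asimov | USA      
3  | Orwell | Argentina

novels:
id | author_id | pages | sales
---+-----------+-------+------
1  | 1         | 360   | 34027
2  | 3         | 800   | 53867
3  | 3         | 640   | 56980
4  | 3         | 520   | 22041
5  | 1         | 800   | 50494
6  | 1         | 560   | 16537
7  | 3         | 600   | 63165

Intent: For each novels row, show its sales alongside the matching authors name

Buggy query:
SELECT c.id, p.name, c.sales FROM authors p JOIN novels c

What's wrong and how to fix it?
Bug: JOIN with no ON clause produces a cartesian product; every novels row pairs with every authors row

Fix: Specify the join condition linking the foreign key to the parent id

Corrected query:
SELECT c.id, p.name, c.sales FROM authors p JOIN novels c ON c.author_id = p.id

Result:
id | name   | sales
---+--------+------
1  | Austen | 34027
2  | Orwell | 53867
3  | Orwell | 56980
4  | Orwell | 22041
5  | Austen | 50494
6  | Austen | 16537
7  | Orwell | 63165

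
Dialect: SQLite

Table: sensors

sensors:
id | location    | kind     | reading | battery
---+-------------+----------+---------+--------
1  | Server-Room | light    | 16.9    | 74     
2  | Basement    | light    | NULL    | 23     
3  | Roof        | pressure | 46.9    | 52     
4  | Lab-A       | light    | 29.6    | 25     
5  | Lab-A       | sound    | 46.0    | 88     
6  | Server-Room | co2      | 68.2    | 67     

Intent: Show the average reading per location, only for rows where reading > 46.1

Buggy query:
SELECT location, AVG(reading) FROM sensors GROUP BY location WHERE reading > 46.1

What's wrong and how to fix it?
Bug: Row-level WHERE must come before GROUP BY in the clause order

Fix: Place WHERE between FROM and GROUP BY

Corrected query:
SELECT location, AVG(reading) FROM sensors WHERE reading > 46.1 GROUP BY location

Result:
location    | AVG(reading)
------------+-------------
Roof        | 46.9        
Server-Room | 68.2        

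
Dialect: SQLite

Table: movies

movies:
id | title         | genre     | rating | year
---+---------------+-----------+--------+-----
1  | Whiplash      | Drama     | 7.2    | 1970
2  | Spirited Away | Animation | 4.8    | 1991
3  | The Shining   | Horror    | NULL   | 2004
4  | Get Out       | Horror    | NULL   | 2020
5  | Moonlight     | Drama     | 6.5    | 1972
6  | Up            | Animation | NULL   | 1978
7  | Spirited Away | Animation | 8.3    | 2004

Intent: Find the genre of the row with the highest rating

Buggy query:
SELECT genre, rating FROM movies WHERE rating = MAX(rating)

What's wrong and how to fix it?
Bug: MAX(rating) is an aggregate and cannot be used directly in WHERE

Fix: Wrap MAX in a scalar subquery so WHERE compares against a single value

Corrected query:
SELECT genre, rating FROM movies WHERE rating = (SELECT MAX(rating) FROM movies)

Result:
genre     | rating
----------+-------
Animation | 8.3   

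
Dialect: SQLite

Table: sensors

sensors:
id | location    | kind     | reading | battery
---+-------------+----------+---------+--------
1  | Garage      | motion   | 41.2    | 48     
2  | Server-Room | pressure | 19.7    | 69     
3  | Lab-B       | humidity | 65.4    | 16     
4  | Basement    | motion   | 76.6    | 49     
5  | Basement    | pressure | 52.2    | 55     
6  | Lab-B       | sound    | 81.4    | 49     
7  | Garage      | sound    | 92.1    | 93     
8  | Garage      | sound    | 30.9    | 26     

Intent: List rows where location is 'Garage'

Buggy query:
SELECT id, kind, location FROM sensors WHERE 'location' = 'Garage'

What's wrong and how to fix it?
Bug: Single quotes denote string literals in SQL; the column name is being compared as a constant string

Fix: Remove the quotes around the column name (or use double quotes for an identifier)

Corrected query:
SELECT id, kind, location FROM sensors WHERE location = 'Garage'

Result:
id | kind   | location
---+--------+---------
1  | motion | Garage  
7  | sound  | Garage  
8  | sound  | Garage  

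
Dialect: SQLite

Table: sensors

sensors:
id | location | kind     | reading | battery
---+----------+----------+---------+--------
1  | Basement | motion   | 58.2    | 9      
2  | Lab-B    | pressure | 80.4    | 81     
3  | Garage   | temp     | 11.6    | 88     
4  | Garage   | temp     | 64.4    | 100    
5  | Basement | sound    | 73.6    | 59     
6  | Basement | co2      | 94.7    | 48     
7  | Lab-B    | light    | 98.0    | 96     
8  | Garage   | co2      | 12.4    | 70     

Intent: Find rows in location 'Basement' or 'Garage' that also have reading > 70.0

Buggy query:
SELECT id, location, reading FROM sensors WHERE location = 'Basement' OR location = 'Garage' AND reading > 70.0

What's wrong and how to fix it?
Bug: Without parentheses, AND is evaluated before OR, so the reading filter only applies to the 'Garage' branch

Fix: Group the OR with parentheses (or use IN), then AND the threshold

Corrected query:
SELECT id, location, reading FROM sensors WHERE (location = 'Basement' OR location = 'Garage') AND reading > 70.0

Result:
id | location | reading
---+----------+--------
5  | Basement | 73.6   
6  | Basement | 94.7   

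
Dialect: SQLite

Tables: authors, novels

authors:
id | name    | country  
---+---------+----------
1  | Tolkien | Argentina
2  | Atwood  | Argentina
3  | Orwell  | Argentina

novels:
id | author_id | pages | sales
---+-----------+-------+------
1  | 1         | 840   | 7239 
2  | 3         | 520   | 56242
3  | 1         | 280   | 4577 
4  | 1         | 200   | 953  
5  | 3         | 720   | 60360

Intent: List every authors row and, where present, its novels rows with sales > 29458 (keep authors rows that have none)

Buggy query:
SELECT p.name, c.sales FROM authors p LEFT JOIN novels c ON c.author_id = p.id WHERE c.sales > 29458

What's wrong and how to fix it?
Bug: Filtering c.sales in WHERE discards the NULL rows produced by LEFT JOIN, turning it into an inner join

Fix: Put 'c.sales > 29458' in the JOIN's ON clause instead of WHERE

Corrected query:
SELECT p.name, c.sales FROM authors p LEFT JOIN novels c ON c.author_id = p.id AND c.sales > 29458

Result:
name    | sales
--------+------
Tolkien | NULL 
Atwood  | NULL 
Orwell  | 56242
Orwell  | 60360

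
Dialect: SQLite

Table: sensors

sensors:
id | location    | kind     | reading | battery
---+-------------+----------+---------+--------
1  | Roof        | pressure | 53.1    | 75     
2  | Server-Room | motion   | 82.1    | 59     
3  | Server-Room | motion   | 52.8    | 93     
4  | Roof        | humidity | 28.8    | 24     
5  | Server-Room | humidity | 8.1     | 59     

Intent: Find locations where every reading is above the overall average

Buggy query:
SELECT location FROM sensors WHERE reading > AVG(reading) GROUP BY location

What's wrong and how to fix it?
Bug: AVG() is an aggregate; it can't sit directly in WHERE

Fix: Compute the overall average in a scalar subquery and compare each group's MIN against it in HAVING

Corrected query:
SELECT location FROM sensors GROUP BY location HAVING MIN(reading) > (SELECT AVG(reading) FROM sensors)

Result:
(no rows)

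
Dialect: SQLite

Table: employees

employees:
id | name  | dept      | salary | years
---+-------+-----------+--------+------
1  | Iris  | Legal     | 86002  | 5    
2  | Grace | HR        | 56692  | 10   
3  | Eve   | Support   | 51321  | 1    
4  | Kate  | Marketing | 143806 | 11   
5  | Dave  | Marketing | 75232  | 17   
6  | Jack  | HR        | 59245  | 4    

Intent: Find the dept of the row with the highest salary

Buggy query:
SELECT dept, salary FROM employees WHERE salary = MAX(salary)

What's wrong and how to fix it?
Bug: WHERE is evaluated per row; an aggregate over the whole table isn't defined there

Fix: Wrap MAX in a scalar subquery so WHERE compares against a single value

Corrected query:
SELECT dept, salary FROM employees WHERE salary = (SELECT MAX(salary) FROM employees)

Result:
dept      | salary
----------+-------
Marketing | 143806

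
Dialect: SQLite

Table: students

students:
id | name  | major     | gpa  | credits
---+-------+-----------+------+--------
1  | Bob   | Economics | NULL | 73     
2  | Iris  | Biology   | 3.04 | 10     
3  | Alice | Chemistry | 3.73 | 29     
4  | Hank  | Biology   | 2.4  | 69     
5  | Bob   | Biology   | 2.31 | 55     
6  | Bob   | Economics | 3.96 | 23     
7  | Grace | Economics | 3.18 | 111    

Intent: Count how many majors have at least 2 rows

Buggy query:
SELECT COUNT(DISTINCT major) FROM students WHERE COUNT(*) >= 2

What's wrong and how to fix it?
Bug: WHERE filters individual rows, not groups, so a group-level COUNT is invalid there

Fix: Use a subquery that GROUPs and filters with HAVING, then count its rows

Corrected query:
SELECT COUNT(*) FROM (SELECT major FROM students GROUP BY major HAVING COUNT(*) >= 2)

Result:
COUNT(*)
--------
2       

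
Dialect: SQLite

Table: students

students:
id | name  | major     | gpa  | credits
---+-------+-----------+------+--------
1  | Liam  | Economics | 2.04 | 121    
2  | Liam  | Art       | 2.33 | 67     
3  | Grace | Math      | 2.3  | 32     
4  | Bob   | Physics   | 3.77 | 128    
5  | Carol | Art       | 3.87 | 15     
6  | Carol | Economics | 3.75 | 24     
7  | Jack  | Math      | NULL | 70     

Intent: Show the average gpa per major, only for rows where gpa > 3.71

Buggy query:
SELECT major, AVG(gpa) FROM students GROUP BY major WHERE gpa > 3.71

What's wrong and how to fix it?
Bug: WHERE cannot follow GROUP BY

Fix: Place WHERE between FROM and GROUP BY

Corrected query:
SELECT major, AVG(gpa) FROM students WHERE gpa > 3.71 GROUP BY major

Result:
major     | AVG(gpa)
----------+---------
Art       | 3.87    
Economics | 3.75    
Physics   | 3.77    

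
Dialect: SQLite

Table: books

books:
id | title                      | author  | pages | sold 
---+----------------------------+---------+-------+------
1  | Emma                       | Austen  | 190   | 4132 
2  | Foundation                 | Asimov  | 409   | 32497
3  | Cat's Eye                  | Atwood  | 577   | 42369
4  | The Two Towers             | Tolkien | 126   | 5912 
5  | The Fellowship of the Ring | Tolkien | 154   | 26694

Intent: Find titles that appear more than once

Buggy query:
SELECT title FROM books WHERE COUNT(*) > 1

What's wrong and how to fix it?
Bug: COUNT(*) is an aggregate and cannot be used in WHERE

Fix: Group first, then use HAVING for the count condition

Corrected query:
SELECT title FROM books GROUP BY title HAVING COUNT(*) > 1

Result:
(no rows)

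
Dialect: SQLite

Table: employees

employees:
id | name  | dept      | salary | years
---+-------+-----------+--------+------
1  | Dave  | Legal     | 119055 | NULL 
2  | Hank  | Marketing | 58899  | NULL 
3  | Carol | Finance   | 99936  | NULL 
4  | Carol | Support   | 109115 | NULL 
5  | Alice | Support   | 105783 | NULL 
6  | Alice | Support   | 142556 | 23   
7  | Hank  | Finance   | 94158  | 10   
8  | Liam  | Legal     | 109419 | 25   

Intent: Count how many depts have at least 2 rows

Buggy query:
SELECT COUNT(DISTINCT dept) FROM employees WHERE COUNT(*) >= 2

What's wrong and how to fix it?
Bug: COUNT(*) cannot appear in WHERE; the per-group count doesn't exist yet

Fix: Group first with HAVING COUNT(*) >= 2, then COUNT the resulting groups

Corrected query:
SELECT COUNT(*) FROM (SELECT dept FROM employees GROUP BY dept HAVING COUNT(*) >= 2)

Result:
COUNT(*)
--------
3       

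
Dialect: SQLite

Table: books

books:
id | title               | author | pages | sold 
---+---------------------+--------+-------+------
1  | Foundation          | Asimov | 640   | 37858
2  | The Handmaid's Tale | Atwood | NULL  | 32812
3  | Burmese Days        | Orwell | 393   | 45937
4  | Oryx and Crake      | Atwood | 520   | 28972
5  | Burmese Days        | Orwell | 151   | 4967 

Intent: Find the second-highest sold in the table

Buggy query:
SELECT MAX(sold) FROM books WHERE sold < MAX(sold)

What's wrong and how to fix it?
Bug: The inner MAX is an aggregate inside WHERE, which is not allowed

Fix: Put the inner MAX in a scalar subquery

Corrected query:
SELECT MAX(sold) FROM books WHERE sold < (SELECT MAX(sold) FROM books)

Result:
MAX(sold)
---------
37858    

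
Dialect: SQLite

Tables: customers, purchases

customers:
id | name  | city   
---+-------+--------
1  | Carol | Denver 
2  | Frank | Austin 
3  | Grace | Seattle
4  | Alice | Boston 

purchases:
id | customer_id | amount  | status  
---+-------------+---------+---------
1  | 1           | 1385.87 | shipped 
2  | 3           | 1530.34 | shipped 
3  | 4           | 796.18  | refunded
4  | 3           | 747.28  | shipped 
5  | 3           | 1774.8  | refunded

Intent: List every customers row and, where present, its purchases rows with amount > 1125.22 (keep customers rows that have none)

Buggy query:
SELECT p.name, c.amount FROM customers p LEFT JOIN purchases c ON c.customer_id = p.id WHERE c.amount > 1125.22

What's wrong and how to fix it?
Bug: Filtering c.amount in WHERE discards the NULL rows produced by LEFT JOIN, turning it into an inner join

Fix: Put 'c.amount > 1125.22' in the JOIN's ON clause instead of WHERE

Corrected query:
SELECT p.name, c.amount FROM customers p LEFT JOIN purchases c ON c.customer_id = p.id AND c.amount > 1125.22

Result:
name  | amount 
------+--------
Carol | 1385.87
Frank | NULL   
Grace | 1530.34
Grace | 1774.8 
Alice | NULL   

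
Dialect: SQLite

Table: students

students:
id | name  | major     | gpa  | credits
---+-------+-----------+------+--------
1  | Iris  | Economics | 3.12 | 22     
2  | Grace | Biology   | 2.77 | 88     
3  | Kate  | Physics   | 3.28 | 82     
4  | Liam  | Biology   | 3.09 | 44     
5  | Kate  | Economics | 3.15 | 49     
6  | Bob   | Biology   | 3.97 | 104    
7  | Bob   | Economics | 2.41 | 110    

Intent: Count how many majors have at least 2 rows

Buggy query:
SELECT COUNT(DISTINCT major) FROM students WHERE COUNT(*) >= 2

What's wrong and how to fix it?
Bug: COUNT(*) cannot appear in WHERE; the per-group count doesn't exist yet

Fix: Use a subquery that GROUPs and filters with HAVING, then count its rows

Corrected query:
SELECT COUNT(*) FROM (SELECT major FROM students GROUP BY major HAVING COUNT(*) >= 2)

Result:
COUNT(*)
--------
2       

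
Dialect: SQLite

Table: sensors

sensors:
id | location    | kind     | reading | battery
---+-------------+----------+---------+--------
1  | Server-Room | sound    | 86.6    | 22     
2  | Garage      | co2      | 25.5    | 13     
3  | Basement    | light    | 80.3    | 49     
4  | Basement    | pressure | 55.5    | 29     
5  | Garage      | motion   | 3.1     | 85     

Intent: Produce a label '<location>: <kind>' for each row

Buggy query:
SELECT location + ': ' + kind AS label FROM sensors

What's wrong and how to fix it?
Bug: SQLite uses || for string concatenation; + coerces text to numbers (yielding 0)

Fix: Use the || operator for string concatenation

Corrected query:
SELECT location || ': ' || kind AS label FROM sensors

Result:
label             
------------------
Server-Room: sound
Garage: co2       
Basement: light   
Basement: pressure
Garage: motion    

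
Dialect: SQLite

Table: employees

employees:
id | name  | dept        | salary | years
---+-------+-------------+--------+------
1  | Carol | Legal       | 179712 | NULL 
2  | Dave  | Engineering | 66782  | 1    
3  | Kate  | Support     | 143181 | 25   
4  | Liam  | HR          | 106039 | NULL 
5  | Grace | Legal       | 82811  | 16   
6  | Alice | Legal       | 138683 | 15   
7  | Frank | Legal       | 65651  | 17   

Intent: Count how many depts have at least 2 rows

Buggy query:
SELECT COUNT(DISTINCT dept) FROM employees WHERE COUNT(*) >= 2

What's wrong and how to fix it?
Bug: COUNT(*) cannot appear in WHERE; the per-group count doesn't exist yet

Fix: Group first with HAVING COUNT(*) >= 2, then COUNT the resulting groups

Corrected query:
SELECT COUNT(*) FROM (SELECT dept FROM employees GROUP BY dept HAVING COUNT(*) >= 2)

Result:
COUNT(*)
--------
1       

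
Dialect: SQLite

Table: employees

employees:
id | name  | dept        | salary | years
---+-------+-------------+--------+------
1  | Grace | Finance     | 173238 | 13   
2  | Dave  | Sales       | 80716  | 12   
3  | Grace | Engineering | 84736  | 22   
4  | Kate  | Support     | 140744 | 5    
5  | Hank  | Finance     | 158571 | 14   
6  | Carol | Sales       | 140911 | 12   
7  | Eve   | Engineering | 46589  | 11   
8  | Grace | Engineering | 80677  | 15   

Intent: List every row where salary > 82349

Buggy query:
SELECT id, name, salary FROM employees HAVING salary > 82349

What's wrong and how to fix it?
Bug: HAVING filters the output of aggregation, but this query has no GROUP BY and no aggregate functions, so SQLite rejects it (HAVING clause on a non-aggregate query); the condition here is per row

Fix: Use WHERE for row-level filtering

Corrected query:
SELECT id, name, salary FROM employees WHERE salary > 82349

Result:
id | name  | salary
---+-------+-------
1  | Grace | 173238
3  | Grace | 84736 
4  | Kate  | 140744
5  | Hank  | 158571
6  | Carol | 140911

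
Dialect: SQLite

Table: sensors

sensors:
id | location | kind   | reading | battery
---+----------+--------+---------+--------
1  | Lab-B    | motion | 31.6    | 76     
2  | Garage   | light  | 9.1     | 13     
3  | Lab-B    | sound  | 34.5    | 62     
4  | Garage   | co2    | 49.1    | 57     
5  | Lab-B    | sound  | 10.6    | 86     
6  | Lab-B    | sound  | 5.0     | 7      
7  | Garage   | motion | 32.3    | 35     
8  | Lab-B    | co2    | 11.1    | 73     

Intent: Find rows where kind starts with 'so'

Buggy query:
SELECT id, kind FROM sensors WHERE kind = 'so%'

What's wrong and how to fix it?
Bug: Wildcards only work with LIKE; '=' treats '%' as a literal character

Fix: Use LIKE for wildcard pattern matching

Corrected query:
SELECT id, kind FROM sensors WHERE kind LIKE 'so%'

Result:
id | kind 
---+------
3  | sound
5  | sound
6  | sound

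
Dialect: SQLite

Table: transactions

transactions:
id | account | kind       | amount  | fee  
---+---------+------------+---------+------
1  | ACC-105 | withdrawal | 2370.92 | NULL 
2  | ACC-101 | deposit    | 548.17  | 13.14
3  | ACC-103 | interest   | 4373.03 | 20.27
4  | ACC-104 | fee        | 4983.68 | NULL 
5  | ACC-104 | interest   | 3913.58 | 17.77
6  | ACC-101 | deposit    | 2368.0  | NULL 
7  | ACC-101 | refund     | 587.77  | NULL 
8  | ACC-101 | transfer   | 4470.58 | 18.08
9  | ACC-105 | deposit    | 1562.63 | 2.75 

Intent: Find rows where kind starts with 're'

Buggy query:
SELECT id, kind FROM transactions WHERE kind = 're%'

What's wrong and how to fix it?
Bug: Wildcards only work with LIKE; '=' treats '%' as a literal character

Fix: Use LIKE for wildcard pattern matching

Corrected query:
SELECT id, kind FROM transactions WHERE kind LIKE 're%'

Result:
id | kind  
---+-------
7  | refund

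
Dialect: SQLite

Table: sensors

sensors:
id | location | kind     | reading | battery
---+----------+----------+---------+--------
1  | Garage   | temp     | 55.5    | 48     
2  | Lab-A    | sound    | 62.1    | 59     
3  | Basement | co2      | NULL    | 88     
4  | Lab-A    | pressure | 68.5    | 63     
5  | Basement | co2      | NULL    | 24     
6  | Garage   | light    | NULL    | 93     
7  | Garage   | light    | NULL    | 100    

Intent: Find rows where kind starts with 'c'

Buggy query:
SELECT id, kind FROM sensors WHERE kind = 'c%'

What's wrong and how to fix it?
Bug: '=' compares the literal string including the % character; pattern matching needs LIKE

Fix: Replace '=' with LIKE so 'c%' is treated as a pattern

Corrected query:
SELECT id, kind FROM sensors WHERE kind LIKE 'c%'

Result:
id | kind
---+-----
3  | co2 
5  | co2 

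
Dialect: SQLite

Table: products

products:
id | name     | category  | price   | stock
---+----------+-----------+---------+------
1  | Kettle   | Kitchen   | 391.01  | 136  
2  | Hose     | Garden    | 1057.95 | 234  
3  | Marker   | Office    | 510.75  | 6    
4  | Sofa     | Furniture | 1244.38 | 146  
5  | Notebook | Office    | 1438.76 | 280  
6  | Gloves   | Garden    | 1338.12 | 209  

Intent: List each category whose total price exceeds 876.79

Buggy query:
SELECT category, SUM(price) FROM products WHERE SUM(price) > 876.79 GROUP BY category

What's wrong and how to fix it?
Bug: WHERE runs before GROUP BY, so aggregates aren't available there

Fix: Use HAVING (which filters groups after aggregation) instead of WHERE

Corrected query:
SELECT category, SUM(price) FROM products GROUP BY category HAVING SUM(price) > 876.79

Result:
category  | SUM(price)
----------+-----------
Furniture | 1244.38   
Garden    | 2396.07   
Office    | 1949.51   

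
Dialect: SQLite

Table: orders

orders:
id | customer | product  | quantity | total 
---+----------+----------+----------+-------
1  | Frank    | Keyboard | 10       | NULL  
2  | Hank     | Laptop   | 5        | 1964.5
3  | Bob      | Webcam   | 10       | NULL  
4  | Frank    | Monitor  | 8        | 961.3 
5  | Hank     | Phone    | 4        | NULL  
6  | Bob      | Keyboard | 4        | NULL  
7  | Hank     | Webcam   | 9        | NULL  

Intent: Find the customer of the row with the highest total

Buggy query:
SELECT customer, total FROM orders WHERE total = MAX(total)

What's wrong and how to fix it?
Bug: WHERE is evaluated per row; an aggregate over the whole table isn't defined there

Fix: Use a subquery: WHERE total = (SELECT MAX(total) FROM orders)

Corrected query:
SELECT customer, total FROM orders WHERE total = (SELECT MAX(total) FROM orders)

Result:
customer | total 
---------+-------
Hank     | 1964.5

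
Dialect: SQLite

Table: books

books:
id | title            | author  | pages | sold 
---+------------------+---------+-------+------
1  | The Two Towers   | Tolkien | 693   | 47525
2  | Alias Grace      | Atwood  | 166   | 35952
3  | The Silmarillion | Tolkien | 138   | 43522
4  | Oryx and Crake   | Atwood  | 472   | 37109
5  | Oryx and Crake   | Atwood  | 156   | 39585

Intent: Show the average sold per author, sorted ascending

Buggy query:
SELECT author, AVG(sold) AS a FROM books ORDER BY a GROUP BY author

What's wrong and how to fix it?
Bug: GROUP BY must precede ORDER BY

Fix: Reorder: SELECT … FROM … GROUP BY … ORDER BY …

Corrected query:
SELECT author, AVG(sold) AS a FROM books GROUP BY author ORDER BY a

Result:
author  | a           
--------+-------------
Atwood  | 37548.666667
Tolkien | 45523.5     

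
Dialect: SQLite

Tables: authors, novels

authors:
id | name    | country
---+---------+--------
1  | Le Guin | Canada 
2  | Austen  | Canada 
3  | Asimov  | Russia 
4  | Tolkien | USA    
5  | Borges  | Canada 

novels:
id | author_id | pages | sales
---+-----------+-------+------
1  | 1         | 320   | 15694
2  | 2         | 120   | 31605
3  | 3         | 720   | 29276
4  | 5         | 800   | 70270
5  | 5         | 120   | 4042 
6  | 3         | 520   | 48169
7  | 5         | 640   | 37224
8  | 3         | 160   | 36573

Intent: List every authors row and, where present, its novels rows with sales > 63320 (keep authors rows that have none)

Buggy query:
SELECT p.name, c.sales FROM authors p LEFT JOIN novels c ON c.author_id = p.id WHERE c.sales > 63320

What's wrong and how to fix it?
Bug: Filtering c.sales in WHERE discards the NULL rows produced by LEFT JOIN, turning it into an inner join

Fix: Move the right-table condition into the ON clause so unmatched parents are kept

Corrected query:
SELECT p.name, c.sales FROM authors p LEFT JOIN novels c ON c.author_id = p.id AND c.sales > 63320

Result:
name    | sales
--------+------
Le Guin | NULL 
Austen  | NULL 
Asimov  | NULL 
Tolkien | NULL 
Borges  | 70270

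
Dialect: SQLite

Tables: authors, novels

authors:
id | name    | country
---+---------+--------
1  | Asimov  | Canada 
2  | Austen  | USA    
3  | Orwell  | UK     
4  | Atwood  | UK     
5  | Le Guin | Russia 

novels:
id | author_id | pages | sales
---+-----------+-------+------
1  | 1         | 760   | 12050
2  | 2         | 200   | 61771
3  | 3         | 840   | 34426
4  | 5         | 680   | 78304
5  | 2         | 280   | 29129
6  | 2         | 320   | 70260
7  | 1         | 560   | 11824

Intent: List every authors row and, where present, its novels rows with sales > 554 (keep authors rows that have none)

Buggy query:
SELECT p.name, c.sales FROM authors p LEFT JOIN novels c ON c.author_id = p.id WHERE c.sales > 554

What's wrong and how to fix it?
Bug: A WHERE condition on the right-hand table after LEFT JOIN drops unmatched parents

Fix: Put 'c.sales > 554' in the JOIN's ON clause instead of WHERE

Corrected query:
SELECT p.name, c.sales FROM authors p LEFT JOIN novels c ON c.author_id = p.id AND c.sales > 554

Result:
name    | sales
--------+------
Asimov  | 11824
Asimov  | 12050
Austen  | 29129
Austen  | 61771
Austen  | 70260
Orwell  | 34426
Atwood  | NULL 
Le Guin | 78304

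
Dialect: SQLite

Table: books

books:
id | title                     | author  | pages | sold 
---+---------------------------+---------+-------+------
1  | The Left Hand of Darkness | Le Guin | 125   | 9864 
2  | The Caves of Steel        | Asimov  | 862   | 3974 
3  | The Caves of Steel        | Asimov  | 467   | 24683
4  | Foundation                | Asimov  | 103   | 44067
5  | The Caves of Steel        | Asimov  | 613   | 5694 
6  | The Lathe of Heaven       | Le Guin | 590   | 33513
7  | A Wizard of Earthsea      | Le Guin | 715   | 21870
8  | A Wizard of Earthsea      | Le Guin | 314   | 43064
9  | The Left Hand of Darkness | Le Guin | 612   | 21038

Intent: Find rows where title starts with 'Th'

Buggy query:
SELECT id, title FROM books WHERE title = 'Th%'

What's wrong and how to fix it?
Bug: Wildcards only work with LIKE; '=' treats '%' as a literal character

Fix: Replace '=' with LIKE so 'Th%' is treated as a pattern

Corrected query:
SELECT id, title FROM books WHERE title LIKE 'Th%'

Result:
id | title                    
---+--------------------------
1  | The Left Hand of Darkness
2  | The Caves of Steel       
3  | The Caves of Steel       
5  | The Caves of Steel       
6  | The Lathe of Heaven      
9  | The Left Hand of Darkness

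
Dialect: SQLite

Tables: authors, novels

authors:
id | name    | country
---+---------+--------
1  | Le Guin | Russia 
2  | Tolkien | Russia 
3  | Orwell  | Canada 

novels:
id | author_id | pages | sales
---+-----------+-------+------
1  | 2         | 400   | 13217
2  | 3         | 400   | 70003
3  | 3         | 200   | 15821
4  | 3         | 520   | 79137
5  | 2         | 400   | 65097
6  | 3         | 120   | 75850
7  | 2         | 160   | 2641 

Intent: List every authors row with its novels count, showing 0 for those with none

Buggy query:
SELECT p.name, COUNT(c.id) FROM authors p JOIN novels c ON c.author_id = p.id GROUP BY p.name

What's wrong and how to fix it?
Bug: An inner join excludes parents with zero children

Fix: Use LEFT JOIN so parents without children still appear (COUNT(c.id) gives 0)

Corrected query:
SELECT p.name, COUNT(c.id) FROM authors p LEFT JOIN novels c ON c.author_id = p.id GROUP BY p.name

Result:
name    | COUNT(c.id)
--------+------------
Le Guin | 0          
Orwell  | 4          
Tolkien | 3          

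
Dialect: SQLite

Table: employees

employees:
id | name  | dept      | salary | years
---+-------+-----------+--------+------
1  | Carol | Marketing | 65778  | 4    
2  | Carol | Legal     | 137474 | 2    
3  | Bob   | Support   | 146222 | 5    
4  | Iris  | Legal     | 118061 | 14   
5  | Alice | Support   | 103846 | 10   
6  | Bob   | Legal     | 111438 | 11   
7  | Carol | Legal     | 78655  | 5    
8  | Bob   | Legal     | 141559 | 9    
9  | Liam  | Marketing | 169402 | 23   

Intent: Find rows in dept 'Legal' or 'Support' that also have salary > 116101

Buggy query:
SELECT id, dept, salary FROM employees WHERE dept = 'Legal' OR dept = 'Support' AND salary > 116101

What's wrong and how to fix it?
Bug: AND binds tighter than OR, so this parses as dept = 'Legal' OR (dept = 'Support' AND salary > 116101)

Fix: Add parentheses around the OR so the AND applies to both alternatives

Corrected query:
SELECT id, dept, salary FROM employees WHERE (dept = 'Legal' OR dept = 'Support') AND salary > 116101

Result:
id | dept    | salary
---+---------+-------
2  | Legal   | 137474
3  | Support | 146222
4  | Legal   | 118061
8  | Legal   | 141559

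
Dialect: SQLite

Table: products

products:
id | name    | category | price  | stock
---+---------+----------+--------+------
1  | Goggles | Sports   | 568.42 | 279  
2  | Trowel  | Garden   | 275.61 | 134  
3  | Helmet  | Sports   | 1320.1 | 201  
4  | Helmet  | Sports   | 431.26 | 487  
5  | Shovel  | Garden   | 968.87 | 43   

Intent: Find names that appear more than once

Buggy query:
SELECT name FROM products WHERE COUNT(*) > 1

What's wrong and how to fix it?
Bug: COUNT(*) is an aggregate and cannot be used in WHERE

Fix: GROUP BY name, then filter groups with HAVING COUNT(*) > 1

Corrected query:
SELECT name FROM products GROUP BY name HAVING COUNT(*) > 1

Result:
name  
------
Helmet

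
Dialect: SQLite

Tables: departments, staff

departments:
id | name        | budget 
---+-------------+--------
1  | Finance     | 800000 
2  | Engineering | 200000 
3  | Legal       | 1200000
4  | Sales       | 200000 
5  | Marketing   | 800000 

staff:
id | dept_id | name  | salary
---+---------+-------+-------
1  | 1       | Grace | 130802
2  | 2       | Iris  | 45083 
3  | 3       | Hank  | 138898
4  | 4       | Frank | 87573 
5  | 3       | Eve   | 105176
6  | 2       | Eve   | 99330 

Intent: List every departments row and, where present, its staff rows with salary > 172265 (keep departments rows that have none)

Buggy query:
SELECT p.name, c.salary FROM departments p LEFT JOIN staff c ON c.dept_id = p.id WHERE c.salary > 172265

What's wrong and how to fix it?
Bug: A WHERE condition on the right-hand table after LEFT JOIN drops unmatched parents

Fix: Put 'c.salary > 172265' in the JOIN's ON clause instead of WHERE

Corrected query:
SELECT p.name, c.salary FROM departments p LEFT JOIN staff c ON c.dept_id = p.id AND c.salary > 172265

Result:
name        | salary
------------+-------
Finance     | NULL  
Engineering | NULL  
Legal       | NULL  
Sales       | NULL  
Marketing   | NULL  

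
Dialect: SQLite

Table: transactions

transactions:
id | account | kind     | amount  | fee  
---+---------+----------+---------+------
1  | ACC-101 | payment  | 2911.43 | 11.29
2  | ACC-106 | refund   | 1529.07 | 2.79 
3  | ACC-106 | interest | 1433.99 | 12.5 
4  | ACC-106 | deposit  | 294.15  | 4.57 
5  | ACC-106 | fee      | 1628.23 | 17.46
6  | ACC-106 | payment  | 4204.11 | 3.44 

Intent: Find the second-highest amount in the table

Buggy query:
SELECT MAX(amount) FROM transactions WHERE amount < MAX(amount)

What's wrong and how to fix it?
Bug: The inner MAX is an aggregate inside WHERE, which is not allowed

Fix: Compute the overall MAX in a subquery, then take MAX of rows below it

Corrected query:
SELECT MAX(amount) FROM transactions WHERE amount < (SELECT MAX(amount) FROM transactions)

Result:
MAX(amount)
-----------
2911.43    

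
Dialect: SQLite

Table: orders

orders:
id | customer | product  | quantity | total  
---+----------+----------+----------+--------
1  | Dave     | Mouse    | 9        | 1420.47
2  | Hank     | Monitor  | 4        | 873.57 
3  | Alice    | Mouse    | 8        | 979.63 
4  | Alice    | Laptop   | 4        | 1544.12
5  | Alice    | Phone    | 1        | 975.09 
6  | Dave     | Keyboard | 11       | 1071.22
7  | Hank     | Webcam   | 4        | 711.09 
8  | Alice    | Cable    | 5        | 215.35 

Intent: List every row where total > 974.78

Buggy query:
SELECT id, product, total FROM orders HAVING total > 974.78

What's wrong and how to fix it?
Bug: HAVING filters the output of aggregation, but this query has no GROUP BY and no aggregate functions, so SQLite rejects it (HAVING clause on a non-aggregate query); the condition here is per row

Fix: Replace HAVING with WHERE since the condition applies to individual rows

Corrected query:
SELECT id, product, total FROM orders WHERE total > 974.78

Result:
id | product  | total  
---+----------+--------
1  | Mouse    | 1420.47
3  | Mouse    | 979.63 
4  | Laptop   | 1544.12
5  | Phone    | 975.09 
6  | Keyboard | 1071.22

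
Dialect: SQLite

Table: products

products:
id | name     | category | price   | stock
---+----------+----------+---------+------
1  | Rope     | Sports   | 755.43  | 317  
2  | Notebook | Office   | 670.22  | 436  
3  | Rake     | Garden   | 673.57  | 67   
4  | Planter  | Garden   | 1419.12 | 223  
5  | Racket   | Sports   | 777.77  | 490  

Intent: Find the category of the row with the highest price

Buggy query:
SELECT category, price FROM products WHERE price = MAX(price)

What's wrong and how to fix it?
Bug: WHERE is evaluated per row; an aggregate over the whole table isn't defined there

Fix: Use a subquery: WHERE price = (SELECT MAX(price) FROM products)

Corrected query:
SELECT category, price FROM products WHERE price = (SELECT MAX(price) FROM products)

Result:
category | price  
---------+--------
Garden   | 1419.12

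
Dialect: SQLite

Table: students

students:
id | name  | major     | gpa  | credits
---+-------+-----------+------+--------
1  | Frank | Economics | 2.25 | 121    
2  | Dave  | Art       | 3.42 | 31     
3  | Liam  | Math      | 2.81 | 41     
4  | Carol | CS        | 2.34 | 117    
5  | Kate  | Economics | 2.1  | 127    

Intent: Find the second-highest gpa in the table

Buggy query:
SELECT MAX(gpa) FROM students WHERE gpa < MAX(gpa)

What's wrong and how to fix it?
Bug: The inner MAX is an aggregate inside WHERE, which is not allowed

Fix: Put the inner MAX in a scalar subquery

Corrected query:
SELECT MAX(gpa) FROM students WHERE gpa < (SELECT MAX(gpa) FROM students)

Result:
MAX(gpa)
--------
2.81    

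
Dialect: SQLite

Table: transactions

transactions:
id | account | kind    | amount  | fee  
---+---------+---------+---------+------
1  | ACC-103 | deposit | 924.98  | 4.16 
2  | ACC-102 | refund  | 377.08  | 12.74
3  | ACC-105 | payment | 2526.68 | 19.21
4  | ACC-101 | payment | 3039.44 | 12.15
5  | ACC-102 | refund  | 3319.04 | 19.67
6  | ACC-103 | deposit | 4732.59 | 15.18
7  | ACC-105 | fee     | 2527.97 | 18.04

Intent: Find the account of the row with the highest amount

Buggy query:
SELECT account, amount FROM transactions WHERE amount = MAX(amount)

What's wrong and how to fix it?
Bug: MAX(amount) is an aggregate and cannot be used directly in WHERE

Fix: Wrap MAX in a scalar subquery so WHERE compares against a single value

Corrected query:
SELECT account, amount FROM transactions WHERE amount = (SELECT MAX(amount) FROM transactions)

Result:
account | amount 
--------+--------
ACC-103 | 4732.59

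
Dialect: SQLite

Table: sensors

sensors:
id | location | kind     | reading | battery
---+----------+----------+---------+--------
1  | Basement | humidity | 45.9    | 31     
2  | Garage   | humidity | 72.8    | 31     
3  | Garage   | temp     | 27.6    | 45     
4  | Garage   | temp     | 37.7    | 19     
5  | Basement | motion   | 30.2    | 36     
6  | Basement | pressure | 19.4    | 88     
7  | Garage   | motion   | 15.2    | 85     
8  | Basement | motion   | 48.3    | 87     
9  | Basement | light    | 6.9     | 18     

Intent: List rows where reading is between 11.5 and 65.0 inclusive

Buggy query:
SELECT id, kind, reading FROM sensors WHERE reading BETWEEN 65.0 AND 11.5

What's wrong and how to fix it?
Bug: The bounds are reversed; BETWEEN a AND b requires a <= b to match anything

Fix: Write BETWEEN 11.5 AND 65.0

Corrected query:
SELECT id, kind, reading FROM sensors WHERE reading BETWEEN 11.5 AND 65.0

Result:
id | kind     | reading
---+----------+--------
1  | humidity | 45.9   
3  | temp     | 27.6   
4  | temp     | 37.7   
5  | motion   | 30.2   
6  | pressure | 19.4   
7  | motion   | 15.2   
8  | motion   | 48.3   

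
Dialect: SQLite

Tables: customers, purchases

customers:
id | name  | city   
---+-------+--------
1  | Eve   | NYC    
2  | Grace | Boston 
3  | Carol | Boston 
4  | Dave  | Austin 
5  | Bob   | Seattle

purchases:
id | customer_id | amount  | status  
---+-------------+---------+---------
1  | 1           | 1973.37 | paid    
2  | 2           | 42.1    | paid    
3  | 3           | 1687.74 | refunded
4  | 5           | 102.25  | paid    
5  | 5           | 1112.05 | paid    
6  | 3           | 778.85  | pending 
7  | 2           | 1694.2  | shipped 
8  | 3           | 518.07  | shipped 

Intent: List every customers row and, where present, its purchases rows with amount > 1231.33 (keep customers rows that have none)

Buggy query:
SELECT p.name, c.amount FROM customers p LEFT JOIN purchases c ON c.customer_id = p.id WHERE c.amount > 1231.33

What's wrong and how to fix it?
Bug: Filtering c.amount in WHERE discards the NULL rows produced by LEFT JOIN, turning it into an inner join

Fix: Put 'c.amount > 1231.33' in the JOIN's ON clause instead of WHERE

Corrected query:
SELECT p.name, c.amount FROM customers p LEFT JOIN purchases c ON c.customer_id = p.id AND c.amount > 1231.33

Result:
name  | amount 
------+--------
Eve   | 1973.37
Grace | 1694.2 
Carol | 1687.74
Dave  | NULL   
Bob   | NULL   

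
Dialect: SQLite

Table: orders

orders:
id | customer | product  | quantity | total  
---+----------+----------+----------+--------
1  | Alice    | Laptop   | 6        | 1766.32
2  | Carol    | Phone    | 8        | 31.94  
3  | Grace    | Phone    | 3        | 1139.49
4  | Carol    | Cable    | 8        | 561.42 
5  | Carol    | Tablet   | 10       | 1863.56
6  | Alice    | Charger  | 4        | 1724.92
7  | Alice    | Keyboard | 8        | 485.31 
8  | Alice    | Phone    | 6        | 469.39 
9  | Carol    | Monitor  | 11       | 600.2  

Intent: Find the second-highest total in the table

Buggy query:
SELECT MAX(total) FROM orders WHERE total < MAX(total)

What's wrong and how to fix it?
Bug: The inner MAX is an aggregate inside WHERE, which is not allowed

Fix: Compute the overall MAX in a subquery, then take MAX of rows below it

Corrected query:
SELECT MAX(total) FROM orders WHERE total < (SELECT MAX(total) FROM orders)

Result:
MAX(total)
----------
1766.32   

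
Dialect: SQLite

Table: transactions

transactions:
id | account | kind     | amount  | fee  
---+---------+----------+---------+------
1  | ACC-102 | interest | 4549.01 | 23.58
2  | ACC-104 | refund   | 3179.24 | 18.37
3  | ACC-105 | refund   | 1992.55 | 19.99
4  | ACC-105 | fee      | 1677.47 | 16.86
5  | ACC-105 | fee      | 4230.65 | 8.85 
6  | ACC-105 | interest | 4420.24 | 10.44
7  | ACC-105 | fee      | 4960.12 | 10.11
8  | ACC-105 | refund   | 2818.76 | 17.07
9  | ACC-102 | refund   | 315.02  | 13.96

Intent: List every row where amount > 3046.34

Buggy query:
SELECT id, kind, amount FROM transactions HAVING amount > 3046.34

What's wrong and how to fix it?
Bug: HAVING filters the output of aggregation, but this query has no GROUP BY and no aggregate functions, so SQLite rejects it (HAVING clause on a non-aggregate query); the condition here is per row

Fix: Use WHERE for row-level filtering

Corrected query:
SELECT id, kind, amount FROM transactions WHERE amount > 3046.34

Result:
id | kind     | amount 
---+----------+--------
1  | interest | 4549.01
2  | refund   | 3179.24
5  | fee      | 4230.65
6  | interest | 4420.24
7  | fee      | 4960.12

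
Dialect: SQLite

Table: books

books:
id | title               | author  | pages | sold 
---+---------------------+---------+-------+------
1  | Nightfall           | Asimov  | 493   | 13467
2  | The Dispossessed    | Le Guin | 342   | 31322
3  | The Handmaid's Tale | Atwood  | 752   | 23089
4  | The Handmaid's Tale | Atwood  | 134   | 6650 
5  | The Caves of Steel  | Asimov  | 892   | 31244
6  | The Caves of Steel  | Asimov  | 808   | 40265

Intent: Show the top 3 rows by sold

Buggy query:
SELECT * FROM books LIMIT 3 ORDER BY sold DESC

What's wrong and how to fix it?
Bug: LIMIT must come after ORDER BY

Fix: Sort with ORDER BY, then apply LIMIT

Corrected query:
SELECT * FROM books ORDER BY sold DESC LIMIT 3

Result:
id | title              | author  | pages | sold 
---+--------------------+---------+-------+------
6  | The Caves of Steel | Asimov  | 808   | 40265
2  | The Dispossessed   | Le Guin | 342   | 31322
5  | The Caves of Steel | Asimov  | 892   | 31244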